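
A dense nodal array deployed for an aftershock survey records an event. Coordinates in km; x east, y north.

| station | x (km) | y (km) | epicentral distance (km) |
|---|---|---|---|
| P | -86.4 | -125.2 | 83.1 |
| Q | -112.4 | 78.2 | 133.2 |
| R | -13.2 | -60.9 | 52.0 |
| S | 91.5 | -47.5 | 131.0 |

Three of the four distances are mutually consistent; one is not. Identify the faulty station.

Solve using three stations at a time. Using P, Q, R (subtract circle equations pairwise → linear system) gives (x, y) ≈ (-62.9, -45.5).
Distances from that point to each station vs reported:
  P: calculated 83.1 vs reported 83.1 → residual 0.0 km
  Q: calculated 133.2 vs reported 133.2 → residual 0.0 km
  R: calculated 52.0 vs reported 52.0 → residual 0.0 km
  S: calculated 154.4 vs reported 131.0 → residual 23.4 km
P, Q, R are mutually consistent (residuals ≈ 0); S is off by 23.4 km.

S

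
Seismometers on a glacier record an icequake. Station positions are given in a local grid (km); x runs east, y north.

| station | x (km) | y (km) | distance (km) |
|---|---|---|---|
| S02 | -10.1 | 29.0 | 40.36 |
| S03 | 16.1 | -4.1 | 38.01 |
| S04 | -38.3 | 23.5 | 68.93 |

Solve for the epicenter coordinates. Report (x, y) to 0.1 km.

Circle about each station: (x + 10.1)² + (y − 29.0)² = 40.36²; (x − 16.1)² + (y + 4.1)² = 38.01²; (x + 38.3)² + (y − 23.5)² = 68.93².
Subtracting the S02 equation from the S03 and S04 equations removes the quadratic terms:
52.4 x − 66.2 y = -482.82
-56.4 x − 11.0 y = -2046.29
Solving the 2×2 system: x ≈ 30.2, y ≈ 31.2 km.

x ≈ 30.2 km, y ≈ 31.2 km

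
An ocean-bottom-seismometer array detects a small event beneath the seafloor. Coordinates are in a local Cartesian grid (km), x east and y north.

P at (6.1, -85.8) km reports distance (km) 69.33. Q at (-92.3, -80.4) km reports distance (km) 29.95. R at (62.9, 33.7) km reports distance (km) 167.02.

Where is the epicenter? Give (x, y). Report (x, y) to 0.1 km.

Circle about each station: (x − 6.1)² + (y + 85.8)² = 69.33²; (x + 92.3)² + (y + 80.4)² = 29.95²; (x − 62.9)² + (y − 33.7)² = 167.02².
Subtracting the P equation from the Q and R equations removes the quadratic terms:
-196.8 x + 10.8 y = 11494.25
113.6 x + 239.0 y = -25395.78
Solving the 2×2 system: x ≈ -62.6, y ≈ -76.5 km.

x ≈ -62.6 km, y ≈ -76.5 km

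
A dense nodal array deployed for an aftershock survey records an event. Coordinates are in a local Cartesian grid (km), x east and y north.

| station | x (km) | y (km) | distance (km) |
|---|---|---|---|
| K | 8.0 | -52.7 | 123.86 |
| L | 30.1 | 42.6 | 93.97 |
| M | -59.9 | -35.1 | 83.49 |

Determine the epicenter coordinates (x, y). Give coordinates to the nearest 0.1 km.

Circle about each station: (x − 8.0)² + (y + 52.7)² = 123.86²; (x − 30.1)² + (y − 42.6)² = 93.97²; (x + 59.9)² + (y + 35.1)² = 83.49².
Subtracting pairs of circle equations eliminates x²+y² and gives linear equations (the radical axes):
44.2 x + 190.6 y = 6390.42
-135.8 x + 35.2 y = 10349.45
Solving the 2×2 system: x ≈ -63.7, y ≈ 48.3 km.

x ≈ -63.7 km, y ≈ 48.3 km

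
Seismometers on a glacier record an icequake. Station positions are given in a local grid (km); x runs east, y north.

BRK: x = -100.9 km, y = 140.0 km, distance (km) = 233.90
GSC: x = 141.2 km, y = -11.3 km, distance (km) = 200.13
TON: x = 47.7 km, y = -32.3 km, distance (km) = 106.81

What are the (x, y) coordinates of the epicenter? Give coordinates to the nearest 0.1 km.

Circle about each station: (x + 100.9)² + (y − 140.0)² = 233.90²; (x − 141.2)² + (y + 11.3)² = 200.13²; (x − 47.7)² + (y + 32.3)² = 106.81².
Subtracting the BRK equation from the GSC and TON equations removes the quadratic terms:
484.2 x − 302.6 y = 4941.51
297.2 x − 344.6 y = 16838.60
Solving the 2×2 system: x ≈ -44.1, y ≈ -86.9 km.

(-44.1, -86.9)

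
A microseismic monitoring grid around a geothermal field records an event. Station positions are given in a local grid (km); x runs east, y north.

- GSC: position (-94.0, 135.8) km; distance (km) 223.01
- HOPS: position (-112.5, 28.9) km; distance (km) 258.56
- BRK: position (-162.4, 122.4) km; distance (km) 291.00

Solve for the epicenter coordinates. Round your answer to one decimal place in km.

Circle about each station: (x + 94.0)² + (y − 135.8)² = 223.01²; (x + 112.5)² + (y − 28.9)² = 258.56²; (x + 162.4)² + (y − 122.4)² = 291.00².
Subtracting the GSC equation from the HOPS and BRK equations removes the quadratic terms:
-37.0 x − 213.8 y = -30905.99
-136.8 x − 26.8 y = -20869.66
Solving the 2×2 system: x ≈ 128.6, y ≈ 122.3 km.

128.6 km east, 122.3 km north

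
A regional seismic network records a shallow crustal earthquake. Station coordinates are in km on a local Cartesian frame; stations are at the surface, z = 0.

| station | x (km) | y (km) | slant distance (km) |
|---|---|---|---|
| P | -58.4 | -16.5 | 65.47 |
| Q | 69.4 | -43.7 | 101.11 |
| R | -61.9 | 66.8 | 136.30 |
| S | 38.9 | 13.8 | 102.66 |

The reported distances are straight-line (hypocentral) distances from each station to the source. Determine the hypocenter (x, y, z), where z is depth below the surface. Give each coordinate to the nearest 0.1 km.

(-23.9, -59.1, 35.8)

Each station gives a sphere (x−x_i)² + (y−y_i)² + z² = d_i² (stations at z=0).
Subtracting the P sphere from Q and R: z² cancels, leaving linear equations in x and y:
255.6 x − 54.4 y = -2893.67
-7.0 x + 166.6 y = -9680.33
Solving: x ≈ -23.902, y ≈ -59.109 km (keep extra digits for the depth step; rounded: -23.9, -59.1).
Then from the P sphere: z² = 65.47² − (x + 58.4)² − (y + 16.5)² with x = -23.902, y = -59.109, so z ≈ 35.787 ≈ 35.8 km.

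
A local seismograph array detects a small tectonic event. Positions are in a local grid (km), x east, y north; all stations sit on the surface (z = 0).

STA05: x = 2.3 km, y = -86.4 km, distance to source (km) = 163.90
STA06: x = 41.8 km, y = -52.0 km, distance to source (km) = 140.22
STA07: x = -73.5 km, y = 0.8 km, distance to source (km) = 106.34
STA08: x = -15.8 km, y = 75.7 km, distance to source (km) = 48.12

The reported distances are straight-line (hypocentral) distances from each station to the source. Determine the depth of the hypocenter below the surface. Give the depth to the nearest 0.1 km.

Each station gives a sphere (x−x_i)² + (y−y_i)² + z² = d_i² (stations at z=0).
Subtracting the STA05 sphere from STA06 and STA07: z² cancels, leaving linear equations in x and y:
79.0 x + 68.8 y = 4182.55
-151.6 x + 174.4 y = 13487.65
Solving: x ≈ -8.200, y ≈ 70.209 km (keep extra digits for the depth step; rounded: -8.2, 70.2).
Then from the STA05 sphere: z² = 163.90² − (x − 2.3)² − (y + 86.4)² with x = -8.200, y = 70.209, so z ≈ 47.187 ≈ 47.2 km.

z ≈ 47.2 km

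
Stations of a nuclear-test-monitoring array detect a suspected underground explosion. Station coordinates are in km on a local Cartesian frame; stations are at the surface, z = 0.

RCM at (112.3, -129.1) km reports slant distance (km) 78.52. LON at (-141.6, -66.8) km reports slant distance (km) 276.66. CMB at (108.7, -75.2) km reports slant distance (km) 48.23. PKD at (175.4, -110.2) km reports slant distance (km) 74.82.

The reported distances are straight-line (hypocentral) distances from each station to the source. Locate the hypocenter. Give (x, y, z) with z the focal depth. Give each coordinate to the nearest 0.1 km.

Each station gives a sphere (x−x_i)² + (y−y_i)² + z² = d_i² (stations at z=0).
Subtracting the RCM sphere from LON and CMB: z² cancels, leaving linear equations in x and y:
-507.8 x + 124.6 y = -75140.67
-7.2 x + 107.8 y = -7968.11
Solving: x ≈ 131.999, y ≈ -65.099 km (keep extra digits for the depth step; rounded: 132.0, -65.1).
Then from the RCM sphere: z² = 78.52² − (x − 112.3)² − (y + 129.1)² with x = 131.999, y = -65.099, so z ≈ 41.003 ≈ 41.0 km.

(132.0, -65.1, 41.0)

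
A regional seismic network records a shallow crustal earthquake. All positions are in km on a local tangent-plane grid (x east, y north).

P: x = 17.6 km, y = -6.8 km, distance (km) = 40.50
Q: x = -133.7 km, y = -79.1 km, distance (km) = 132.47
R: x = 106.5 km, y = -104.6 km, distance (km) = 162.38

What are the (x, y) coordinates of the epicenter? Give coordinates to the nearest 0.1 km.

(-22.9, -6.5)

Circle about each station: (x − 17.6)² + (y + 6.8)² = 40.50²; (x + 133.7)² + (y + 79.1)² = 132.47²; (x − 106.5)² + (y + 104.6)² = 162.38².
Subtracting pairs of circle equations eliminates x²+y² and gives linear equations (the radical axes):
-302.6 x − 144.6 y = 7868.45
177.8 x − 195.6 y = -2799.60
Solving the 2×2 system: x ≈ -22.9, y ≈ -6.5 km.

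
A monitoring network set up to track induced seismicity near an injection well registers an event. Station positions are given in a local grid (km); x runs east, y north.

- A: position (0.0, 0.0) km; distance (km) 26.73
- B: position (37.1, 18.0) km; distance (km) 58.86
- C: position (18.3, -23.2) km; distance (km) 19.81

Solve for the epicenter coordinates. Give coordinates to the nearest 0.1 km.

Circle about each station: x² + y² = 26.73²; (x − 37.1)² + (y − 18.0)² = 58.86²; (x − 18.3)² + (y + 23.2)² = 19.81².
Subtracting pairs of circle equations eliminates x²+y² and gives linear equations (the radical axes):
74.2 x + 36.0 y = -1049.60
36.6 x − 46.4 y = 1195.19
Solving the 2×2 system: x ≈ -1.2, y ≈ -26.7 km.
Check against A (with the unrounded x, y): √(x²+y²) = 26.73 ≈ 26.73 km. ✓

-1.2 km east, -26.7 km north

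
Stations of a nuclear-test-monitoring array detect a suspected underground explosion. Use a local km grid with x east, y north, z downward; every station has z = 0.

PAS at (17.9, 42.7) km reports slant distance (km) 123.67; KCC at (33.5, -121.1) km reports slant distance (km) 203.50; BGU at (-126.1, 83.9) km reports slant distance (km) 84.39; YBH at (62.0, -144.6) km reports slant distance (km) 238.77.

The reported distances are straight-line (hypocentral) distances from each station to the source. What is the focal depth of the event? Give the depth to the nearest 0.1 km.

depth ≈ 54.7 km

Each station gives a sphere (x−x_i)² + (y−y_i)² + z² = d_i² (stations at z=0).
Subtracting the PAS sphere from KCC and BGU: z² cancels, leaving linear equations in x and y:
31.2 x − 327.6 y = -12474.22
-288.0 x + 82.4 y = 28969.32
Solving: x ≈ -92.206, y ≈ 29.296 km (keep extra digits for the depth step; rounded: -92.2, 29.3).
Then from the PAS sphere: z² = 123.67² − (x − 17.9)² − (y − 42.7)² with x = -92.206, y = 29.296, so z ≈ 54.693 ≈ 54.7 km.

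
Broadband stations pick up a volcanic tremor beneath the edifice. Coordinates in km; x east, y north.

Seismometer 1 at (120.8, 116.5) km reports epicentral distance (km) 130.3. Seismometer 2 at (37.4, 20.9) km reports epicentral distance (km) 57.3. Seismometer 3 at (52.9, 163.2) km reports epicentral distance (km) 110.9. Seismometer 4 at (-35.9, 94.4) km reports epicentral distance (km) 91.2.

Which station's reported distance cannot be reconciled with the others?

Solve using three stations at a time. Using Seismometer 1, Seismometer 2, Seismometer 3 (subtract circle equations pairwise → linear system) gives (x, y) ≈ (1.0, 65.2).
Distances from that point to each station vs reported:
  Seismometer 1: calculated 130.3 vs reported 130.3 → residual 0.0 km
  Seismometer 2: calculated 57.3 vs reported 57.3 → residual 0.0 km
  Seismometer 3: calculated 110.9 vs reported 110.9 → residual 0.0 km
  Seismometer 4: calculated 47.1 vs reported 91.2 → residual 44.1 km
Seismometer 1, Seismometer 2, Seismometer 3 are mutually consistent (residuals ≈ 0); Seismometer 4 is off by 44.1 km.

Seismometer 4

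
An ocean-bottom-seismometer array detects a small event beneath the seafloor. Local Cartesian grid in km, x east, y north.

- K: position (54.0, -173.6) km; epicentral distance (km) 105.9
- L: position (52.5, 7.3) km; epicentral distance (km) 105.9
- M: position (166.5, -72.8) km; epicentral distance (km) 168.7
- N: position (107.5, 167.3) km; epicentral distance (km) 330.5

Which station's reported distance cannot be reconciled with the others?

N

Solve using three stations at a time. Using K, L, M (subtract circle equations pairwise → linear system) gives (x, y) ≈ (-1.9, -83.6).
Distances from that point to each station vs reported:
  K: calculated 105.9 vs reported 105.9 → residual 0.0 km
  L: calculated 105.9 vs reported 105.9 → residual 0.0 km
  M: calculated 168.7 vs reported 168.7 → residual 0.0 km
  N: calculated 273.7 vs reported 330.5 → residual 56.8 km
K, L, M are mutually consistent (residuals ≈ 0); N is off by 56.8 km.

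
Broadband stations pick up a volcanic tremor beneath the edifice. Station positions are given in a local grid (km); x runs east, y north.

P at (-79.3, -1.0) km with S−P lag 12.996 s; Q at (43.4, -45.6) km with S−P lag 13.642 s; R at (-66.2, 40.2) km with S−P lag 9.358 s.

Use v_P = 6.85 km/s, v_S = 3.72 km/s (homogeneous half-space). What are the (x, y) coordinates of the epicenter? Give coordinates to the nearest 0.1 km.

7.5 km east, 59.5 km north

Distance from S−P lag: d = Δt · v_P v_S / (v_P − v_S) = Δt · (6.85·3.72)/(6.85−3.72) ≈ 8.1412·Δt.
So d_P = 105.80, d_Q = 111.06, d_R = 76.19 km.
Circle about each station: (x + 79.3)² + (y + 1.0)² = 105.80²; (x − 43.4)² + (y + 45.6)² = 111.06²; (x + 66.2)² + (y − 40.2)² = 76.19².
Subtracting pairs of circle equations eliminates x²+y² and gives linear equations (the radical axes):
245.4 x − 89.2 y = -3467.25
26.2 x + 82.4 y = 5097.71
Solving the 2×2 system: x ≈ 7.5, y ≈ 59.5 km.
Check against P (with the unrounded x, y): √((x + 79.3)²+(y + 1.0)²) = 105.79 ≈ 105.80 km. ✓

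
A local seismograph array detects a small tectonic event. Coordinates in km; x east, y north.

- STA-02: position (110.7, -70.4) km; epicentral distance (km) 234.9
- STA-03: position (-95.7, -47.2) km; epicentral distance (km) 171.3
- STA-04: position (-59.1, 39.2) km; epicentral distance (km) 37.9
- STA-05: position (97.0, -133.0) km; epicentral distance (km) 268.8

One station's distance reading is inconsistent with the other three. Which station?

Solve using three stations at a time. Using STA-02, STA-04, STA-05 (subtract circle equations pairwise → linear system) gives (x, y) ≈ (-74.8, 73.8).
Distances from that point to each station vs reported:
  STA-02: calculated 234.9 vs reported 234.9 → residual 0.0 km
  STA-03: calculated 122.8 vs reported 171.3 → residual 48.5 km
  STA-04: calculated 38.0 vs reported 37.9 → residual 0.1 km
  STA-05: calculated 268.8 vs reported 268.8 → residual 0.0 km
STA-02, STA-04, STA-05 are mutually consistent (residuals ≈ 0); STA-03 is off by 48.5 km.

STA-03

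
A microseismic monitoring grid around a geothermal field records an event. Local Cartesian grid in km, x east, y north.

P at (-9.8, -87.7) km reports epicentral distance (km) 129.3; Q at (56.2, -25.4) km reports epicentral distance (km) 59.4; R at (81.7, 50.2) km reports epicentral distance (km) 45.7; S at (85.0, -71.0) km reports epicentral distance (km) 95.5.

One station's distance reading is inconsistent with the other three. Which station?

S

Solve using three stations at a time. Using P, Q, R (subtract circle equations pairwise → linear system) gives (x, y) ≈ (39.8, 31.8).
Distances from that point to each station vs reported:
  P: calculated 129.3 vs reported 129.3 → residual 0.0 km
  Q: calculated 59.5 vs reported 59.4 → residual 0.1 km
  R: calculated 45.8 vs reported 45.7 → residual 0.1 km
  S: calculated 112.3 vs reported 95.5 → residual 16.8 km
P, Q, R are mutually consistent (residuals ≈ 0); S is off by 16.8 km.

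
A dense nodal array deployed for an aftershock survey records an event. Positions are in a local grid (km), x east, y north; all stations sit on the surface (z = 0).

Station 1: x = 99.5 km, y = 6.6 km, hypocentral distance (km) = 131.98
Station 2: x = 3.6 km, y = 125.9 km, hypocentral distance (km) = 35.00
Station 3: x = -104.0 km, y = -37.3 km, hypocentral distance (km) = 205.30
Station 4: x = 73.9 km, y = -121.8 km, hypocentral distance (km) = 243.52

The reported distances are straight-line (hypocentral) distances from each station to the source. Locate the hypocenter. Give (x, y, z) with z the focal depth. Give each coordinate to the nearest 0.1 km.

Each station gives a sphere (x−x_i)² + (y−y_i)² + z² = d_i² (stations at z=0).
Subtracting the Station 1 sphere from Station 2 and Station 3: z² cancels, leaving linear equations in x and y:
-191.8 x + 238.6 y = 22113.68
-407.0 x − 87.8 y = -22465.89
Solving: x ≈ 30.002, y ≈ 116.799 km (keep extra digits for the depth step; rounded: 30.0, 116.8).
Then from the Station 1 sphere: z² = 131.98² − (x − 99.5)² − (y − 6.6)² with x = 30.002, y = 116.799, so z ≈ 21.093 ≈ 21.1 km.

x ≈ 30.0 km, y ≈ 116.8 km, depth ≈ 21.1 km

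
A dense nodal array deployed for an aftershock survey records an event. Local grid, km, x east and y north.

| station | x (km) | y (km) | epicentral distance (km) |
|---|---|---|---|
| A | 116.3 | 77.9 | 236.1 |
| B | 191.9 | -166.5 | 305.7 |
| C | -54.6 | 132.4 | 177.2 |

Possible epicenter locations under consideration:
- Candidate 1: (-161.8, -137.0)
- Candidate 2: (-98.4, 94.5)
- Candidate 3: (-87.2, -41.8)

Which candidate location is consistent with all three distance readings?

Candidate 3

For each candidate, compare |candidate − station| to the reported distance:
Candidate 1: residuals A 115.4, B 49.2, C 112.7 → max 115.4 km
Candidate 2: residuals A 20.8, B 84.7, C 119.3 → max 119.3 km
Candidate 3: residuals A 0.0, B 0.0, C 0.0 → max 0.0 km
Only Candidate 3 has all residuals ≈ 0.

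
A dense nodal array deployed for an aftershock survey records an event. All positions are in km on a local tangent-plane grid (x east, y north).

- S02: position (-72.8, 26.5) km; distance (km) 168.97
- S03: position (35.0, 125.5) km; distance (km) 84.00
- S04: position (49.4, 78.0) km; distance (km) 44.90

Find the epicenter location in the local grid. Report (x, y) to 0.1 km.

Circle about each station: (x + 72.8)² + (y − 26.5)² = 168.97²; (x − 35.0)² + (y − 125.5)² = 84.00²; (x − 49.4)² + (y − 78.0)² = 44.90².
Subtracting pairs of circle equations eliminates x²+y² and gives linear equations (the radical axes):
215.6 x + 198.0 y = 32468.02
244.4 x + 103.0 y = 29057.12
Solving the 2×2 system: x ≈ 92.0, y ≈ 63.8 km.

92.0 km east, 63.8 km north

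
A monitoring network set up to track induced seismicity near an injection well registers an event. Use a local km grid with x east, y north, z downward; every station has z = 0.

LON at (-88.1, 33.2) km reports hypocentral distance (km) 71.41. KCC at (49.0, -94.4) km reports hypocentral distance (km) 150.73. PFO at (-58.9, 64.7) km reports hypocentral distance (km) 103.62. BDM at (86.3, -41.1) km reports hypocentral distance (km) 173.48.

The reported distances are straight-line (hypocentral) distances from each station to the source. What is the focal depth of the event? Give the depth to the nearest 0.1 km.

Each station gives a sphere (x−x_i)² + (y−y_i)² + z² = d_i² (stations at z=0).
Subtracting the LON sphere from KCC and PFO: z² cancels, leaving linear equations in x and y:
274.2 x − 255.2 y = -15171.63
58.4 x + 63.0 y = -6846.27
Solving: x ≈ -84.000, y ≈ -30.804 km (keep extra digits for the depth step; rounded: -84.0, -30.8).
Then from the LON sphere: z² = 71.41² − (x + 88.1)² − (y − 33.2)² with x = -84.000, y = -30.804, so z ≈ 31.402 ≈ 31.4 km.

z ≈ 31.4 km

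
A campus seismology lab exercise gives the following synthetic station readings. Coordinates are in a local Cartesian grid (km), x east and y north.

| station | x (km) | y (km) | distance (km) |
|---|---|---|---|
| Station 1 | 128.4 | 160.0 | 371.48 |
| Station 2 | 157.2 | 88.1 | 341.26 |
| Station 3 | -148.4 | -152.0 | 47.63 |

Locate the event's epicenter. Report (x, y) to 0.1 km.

Circle about each station: (x − 128.4)² + (y − 160.0)² = 371.48²; (x − 157.2)² + (y − 88.1)² = 341.26²; (x + 148.4)² + (y + 152.0)² = 47.63².
Subtracting the Station 1 equation from the Station 2 and Station 3 equations removes the quadratic terms:
57.6 x − 143.8 y = 11925.89
-553.6 x − 624.0 y = 138768.77
Solving the 2×2 system: x ≈ -108.3, y ≈ -126.3 km.
Check against Station 1 (with the unrounded x, y): √((x − 128.4)²+(y − 160.0)²) = 371.48 ≈ 371.48 km. ✓

-108.3 km east, -126.3 km north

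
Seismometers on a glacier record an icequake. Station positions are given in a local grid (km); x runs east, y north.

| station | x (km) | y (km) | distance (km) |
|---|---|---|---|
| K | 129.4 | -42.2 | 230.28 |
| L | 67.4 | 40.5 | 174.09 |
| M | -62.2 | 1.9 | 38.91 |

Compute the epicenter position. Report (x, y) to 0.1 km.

Circle about each station: (x − 129.4)² + (y + 42.2)² = 230.28²; (x − 67.4)² + (y − 40.5)² = 174.09²; (x + 62.2)² + (y − 1.9)² = 38.91².
Subtracting pairs of circle equations eliminates x²+y² and gives linear equations (the radical axes):
-124.0 x + 165.4 y = 10379.36
-383.2 x + 88.2 y = 36862.14
Solving the 2×2 system: x ≈ -98.8, y ≈ -11.3 km.
Check against K (with the unrounded x, y): √((x − 129.4)²+(y + 42.2)²) = 230.28 ≈ 230.28 km. ✓

x ≈ -98.8 km, y ≈ -11.3 km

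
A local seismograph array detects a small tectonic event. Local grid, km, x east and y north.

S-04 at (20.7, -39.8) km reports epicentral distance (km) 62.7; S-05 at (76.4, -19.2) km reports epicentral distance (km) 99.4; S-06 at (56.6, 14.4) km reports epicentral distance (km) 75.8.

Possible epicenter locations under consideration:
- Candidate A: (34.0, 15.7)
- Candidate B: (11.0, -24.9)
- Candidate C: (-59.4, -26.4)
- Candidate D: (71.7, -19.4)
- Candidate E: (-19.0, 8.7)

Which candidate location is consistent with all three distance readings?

Candidate E

For each candidate, compare |candidate − station| to the reported distance:
Candidate A: residuals S-04 5.6, S-05 44.5, S-06 53.2 → max 53.2 km
Candidate B: residuals S-04 44.9, S-05 33.8, S-06 15.6 → max 44.9 km
Candidate C: residuals S-04 18.5, S-05 36.6, S-06 47.2 → max 47.2 km
Candidate D: residuals S-04 7.8, S-05 94.7, S-06 38.8 → max 94.7 km
Candidate E: residuals S-04 0.0, S-05 0.0, S-06 0.0 → max 0.0 km
Only Candidate E has all residuals ≈ 0.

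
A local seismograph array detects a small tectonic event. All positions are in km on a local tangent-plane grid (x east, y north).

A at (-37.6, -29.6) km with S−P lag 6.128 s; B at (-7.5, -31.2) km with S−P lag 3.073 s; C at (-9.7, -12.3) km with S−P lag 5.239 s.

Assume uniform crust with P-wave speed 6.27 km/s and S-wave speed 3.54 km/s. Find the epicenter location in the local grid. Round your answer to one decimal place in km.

Distance from S−P lag: d = Δt · v_P v_S / (v_P − v_S) = Δt · (6.27·3.54)/(6.27−3.54) ≈ 8.1303·Δt.
So d_A = 49.82, d_B = 24.98, d_C = 42.59 km.
Circle about each station: (x + 37.6)² + (y + 29.6)² = 49.82²; (x + 7.5)² + (y + 31.2)² = 24.98²; (x + 9.7)² + (y + 12.3)² = 42.59².
Subtracting the A equation from the B and C equations removes the quadratic terms:
60.2 x − 3.2 y = 597.80
55.8 x + 34.6 y = -1376.42
Solving the 2×2 system: x ≈ 7.2, y ≈ -51.4 km.

(7.2, -51.4)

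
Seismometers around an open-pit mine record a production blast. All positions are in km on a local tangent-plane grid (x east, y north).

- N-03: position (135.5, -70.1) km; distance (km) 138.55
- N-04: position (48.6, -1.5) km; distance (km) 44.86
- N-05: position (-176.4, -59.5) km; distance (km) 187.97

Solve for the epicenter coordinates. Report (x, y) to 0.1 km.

(7.0, -18.3)

Circle about each station: (x − 135.5)² + (y + 70.1)² = 138.55²; (x − 48.6)² + (y + 1.5)² = 44.86²; (x + 176.4)² + (y + 59.5)² = 187.97².
Subtracting pairs of circle equations eliminates x²+y² and gives linear equations (the radical axes):
-173.8 x + 137.2 y = -3726.37
-623.8 x + 21.2 y = -4753.67
Solving the 2×2 system: x ≈ 7.0, y ≈ -18.3 km.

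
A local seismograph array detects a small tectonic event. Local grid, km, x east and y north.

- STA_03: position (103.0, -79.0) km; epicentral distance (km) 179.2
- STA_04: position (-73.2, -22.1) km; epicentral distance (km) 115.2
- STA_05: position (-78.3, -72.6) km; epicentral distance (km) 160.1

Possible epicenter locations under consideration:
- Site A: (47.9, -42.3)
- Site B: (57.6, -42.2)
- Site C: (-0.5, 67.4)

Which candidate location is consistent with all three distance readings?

For each candidate, compare |candidate − station| to the reported distance:
Site A: residuals STA_03 113.0, STA_04 7.6, STA_05 30.3 → max 113.0 km
Site B: residuals STA_03 120.8, STA_04 17.1, STA_05 20.8 → max 120.8 km
Site C: residuals STA_03 0.1, STA_04 0.1, STA_05 0.1 → max 0.1 km
Only Site C has all residuals ≈ 0.

Site C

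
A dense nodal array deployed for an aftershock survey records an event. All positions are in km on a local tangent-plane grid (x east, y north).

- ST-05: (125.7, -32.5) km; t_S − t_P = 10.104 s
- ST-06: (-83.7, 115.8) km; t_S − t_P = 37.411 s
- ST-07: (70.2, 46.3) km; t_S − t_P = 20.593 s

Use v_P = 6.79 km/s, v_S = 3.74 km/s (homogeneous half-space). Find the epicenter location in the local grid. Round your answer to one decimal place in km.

Distance from S−P lag: d = Δt · v_P v_S / (v_P − v_S) = Δt · (6.79·3.74)/(6.79−3.74) ≈ 8.3261·Δt.
So d_ST-05 = 84.13, d_ST-06 = 311.49, d_ST-07 = 171.46 km.
Circle about each station: (x − 125.7)² + (y + 32.5)² = 84.13²; (x + 83.7)² + (y − 115.8)² = 311.49²; (x − 70.2)² + (y − 46.3)² = 171.46².
Subtracting pairs of circle equations eliminates x²+y² and gives linear equations (the radical axes):
-418.8 x + 296.6 y = -86389.57
-111.0 x + 157.6 y = -32105.68
Solving the 2×2 system: x ≈ 123.7, y ≈ -116.6 km.

123.7 km east, -116.6 km north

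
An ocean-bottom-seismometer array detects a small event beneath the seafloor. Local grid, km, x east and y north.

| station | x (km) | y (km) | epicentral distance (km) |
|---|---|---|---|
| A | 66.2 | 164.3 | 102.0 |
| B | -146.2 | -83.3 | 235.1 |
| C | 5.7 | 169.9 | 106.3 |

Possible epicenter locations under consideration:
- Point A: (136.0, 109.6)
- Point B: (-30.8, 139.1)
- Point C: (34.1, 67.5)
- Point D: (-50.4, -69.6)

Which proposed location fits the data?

For each candidate, compare |candidate − station| to the reported distance:
Point A: residuals A 13.3, B 106.7, C 37.3 → max 106.7 km
Point B: residuals A 1.8, B 15.5, C 58.5 → max 58.5 km
Point C: residuals A 0.0, B 0.0, C 0.0 → max 0.0 km
Point D: residuals A 159.4, B 138.3, C 139.7 → max 159.4 km
Only Point C has all residuals ≈ 0.

Point C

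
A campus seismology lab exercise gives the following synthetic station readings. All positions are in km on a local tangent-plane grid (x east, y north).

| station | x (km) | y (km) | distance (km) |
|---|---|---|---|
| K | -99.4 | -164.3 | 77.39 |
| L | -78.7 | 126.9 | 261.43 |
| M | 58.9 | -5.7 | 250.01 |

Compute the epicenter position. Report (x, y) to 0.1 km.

-163.2 km east, -120.5 km north

Circle about each station: (x + 99.4)² + (y + 164.3)² = 77.39²; (x + 78.7)² + (y − 126.9)² = 261.43²; (x − 58.9)² + (y + 5.7)² = 250.01².
Subtracting pairs of circle equations eliminates x²+y² and gives linear equations (the radical axes):
41.4 x + 582.4 y = -76933.98
316.6 x + 317.2 y = -89888.94
Solving the 2×2 system: x ≈ -163.2, y ≈ -120.5 km.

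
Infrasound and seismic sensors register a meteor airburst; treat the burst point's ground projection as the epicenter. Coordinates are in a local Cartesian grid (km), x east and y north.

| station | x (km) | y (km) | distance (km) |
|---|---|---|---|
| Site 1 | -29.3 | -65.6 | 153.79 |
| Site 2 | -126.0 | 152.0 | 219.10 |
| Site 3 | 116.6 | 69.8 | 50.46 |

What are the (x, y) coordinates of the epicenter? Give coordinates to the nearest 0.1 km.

Circle about each station: (x + 29.3)² + (y + 65.6)² = 153.79²; (x + 126.0)² + (y − 152.0)² = 219.10²; (x − 116.6)² + (y − 69.8)² = 50.46².
Subtracting pairs of circle equations eliminates x²+y² and gives linear equations (the radical axes):
-193.4 x + 435.2 y = 9464.70
291.8 x + 270.8 y = 34410.90
Solving the 2×2 system: x ≈ 69.2, y ≈ 52.5 km.

(69.2, 52.5)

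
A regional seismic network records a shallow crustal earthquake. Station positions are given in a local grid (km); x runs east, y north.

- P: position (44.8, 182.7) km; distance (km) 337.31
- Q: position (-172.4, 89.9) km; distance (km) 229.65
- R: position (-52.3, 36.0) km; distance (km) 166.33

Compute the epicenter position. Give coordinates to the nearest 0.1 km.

Circle about each station: (x − 44.8)² + (y − 182.7)² = 337.31²; (x + 172.4)² + (y − 89.9)² = 229.65²; (x + 52.3)² + (y − 36.0)² = 166.33².
Subtracting the P equation from the Q and R equations removes the quadratic terms:
-434.4 x − 185.6 y = 63456.35
-194.2 x − 293.4 y = 54757.33
Solving the 2×2 system: x ≈ -92.5, y ≈ -125.4 km.
Check against P (with the unrounded x, y): √((x − 44.8)²+(y − 182.7)²) = 337.31 ≈ 337.31 km. ✓

x ≈ -92.5 km, y ≈ -125.4 km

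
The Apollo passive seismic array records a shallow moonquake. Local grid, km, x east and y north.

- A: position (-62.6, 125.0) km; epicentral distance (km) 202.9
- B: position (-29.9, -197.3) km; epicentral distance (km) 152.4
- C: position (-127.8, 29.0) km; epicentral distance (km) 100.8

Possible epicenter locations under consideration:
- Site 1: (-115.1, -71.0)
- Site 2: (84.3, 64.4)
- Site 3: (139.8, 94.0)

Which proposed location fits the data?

For each candidate, compare |candidate − station| to the reported distance:
Site 1: residuals A 0.0, B 0.0, C 0.0 → max 0.0 km
Site 2: residuals A 44.0, B 133.1, C 114.2 → max 133.1 km
Site 3: residuals A 1.9, B 184.7, C 174.6 → max 184.7 km
Only Site 1 has all residuals ≈ 0.

Site 1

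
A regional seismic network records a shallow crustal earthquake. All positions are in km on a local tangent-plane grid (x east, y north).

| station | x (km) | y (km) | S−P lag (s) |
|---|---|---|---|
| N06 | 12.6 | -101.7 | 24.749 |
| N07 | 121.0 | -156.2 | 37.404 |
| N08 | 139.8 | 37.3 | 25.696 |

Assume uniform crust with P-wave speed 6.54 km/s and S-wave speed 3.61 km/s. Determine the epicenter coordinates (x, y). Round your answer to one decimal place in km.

Distance from S−P lag: d = Δt · v_P v_S / (v_P − v_S) = Δt · (6.54·3.61)/(6.54−3.61) ≈ 8.0578·Δt.
So d_N06 = 199.42, d_N07 = 301.39, d_N08 = 207.05 km.
Circle about each station: (x − 12.6)² + (y + 101.7)² = 199.42²; (x − 121.0)² + (y + 156.2)² = 301.39²; (x − 139.8)² + (y − 37.3)² = 207.05².
Subtracting pairs of circle equations eliminates x²+y² and gives linear equations (the radical axes):
216.8 x − 109.0 y = -22529.81
254.4 x + 278.0 y = 7332.31
Solving the 2×2 system: x ≈ -62.1, y ≈ 83.2 km.

x ≈ -62.1 km, y ≈ 83.2 km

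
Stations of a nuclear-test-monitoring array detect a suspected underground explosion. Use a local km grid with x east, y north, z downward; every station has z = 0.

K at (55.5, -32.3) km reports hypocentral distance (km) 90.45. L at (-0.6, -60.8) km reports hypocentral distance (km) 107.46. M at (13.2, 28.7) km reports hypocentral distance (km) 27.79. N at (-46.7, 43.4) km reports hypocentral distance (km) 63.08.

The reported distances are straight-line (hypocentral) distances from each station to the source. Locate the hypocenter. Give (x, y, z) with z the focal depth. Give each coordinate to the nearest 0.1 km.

Each station gives a sphere (x−x_i)² + (y−y_i)² + z² = d_i² (stations at z=0).
Subtracting the K sphere from L and M: z² cancels, leaving linear equations in x and y:
-112.2 x − 57.0 y = -3792.99
-84.6 x + 122.0 y = 4283.31
Solving: x ≈ 11.809, y ≈ 43.298 km (keep extra digits for the depth step; rounded: 11.8, 43.3).
Then from the K sphere: z² = 90.45² − (x − 55.5)² − (y + 32.3)² with x = 11.809, y = 43.298, so z ≈ 23.606 ≈ 23.6 km.

(11.8, 43.3, 23.6)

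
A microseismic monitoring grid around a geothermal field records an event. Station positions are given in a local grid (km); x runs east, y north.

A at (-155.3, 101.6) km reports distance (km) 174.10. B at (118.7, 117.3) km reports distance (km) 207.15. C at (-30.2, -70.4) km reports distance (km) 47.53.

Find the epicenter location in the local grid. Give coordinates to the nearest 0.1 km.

Circle about each station: (x + 155.3)² + (y − 101.6)² = 174.10²; (x − 118.7)² + (y − 117.3)² = 207.15²; (x + 30.2)² + (y + 70.4)² = 47.53².
Subtracting pairs of circle equations eliminates x²+y² and gives linear equations (the radical axes):
548.0 x + 31.4 y = -19191.98
250.2 x − 344.0 y = -520.74
Solving the 2×2 system: x ≈ -33.7, y ≈ -23.0 km.
Check against A (with the unrounded x, y): √((x + 155.3)²+(y − 101.6)²) = 174.10 ≈ 174.10 km. ✓

-33.7 km east, -23.0 km north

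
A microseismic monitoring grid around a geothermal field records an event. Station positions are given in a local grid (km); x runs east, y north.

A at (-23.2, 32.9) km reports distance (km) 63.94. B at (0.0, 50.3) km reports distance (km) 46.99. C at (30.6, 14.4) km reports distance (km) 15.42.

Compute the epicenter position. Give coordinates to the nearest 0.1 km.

Circle about each station: (x + 23.2)² + (y − 32.9)² = 63.94²; x² + (y − 50.3)² = 46.99²; (x − 30.6)² + (y − 14.4)² = 15.42².
Subtracting pairs of circle equations eliminates x²+y² and gives linear equations (the radical axes):
46.4 x + 34.8 y = 2789.70
107.6 x − 37.0 y = 3373.62
Solving the 2×2 system: x ≈ 40.4, y ≈ 26.3 km.
Check against A (with the unrounded x, y): √((x + 23.2)²+(y − 32.9)²) = 63.94 ≈ 63.94 km. ✓

x ≈ 40.4 km, y ≈ 26.3 km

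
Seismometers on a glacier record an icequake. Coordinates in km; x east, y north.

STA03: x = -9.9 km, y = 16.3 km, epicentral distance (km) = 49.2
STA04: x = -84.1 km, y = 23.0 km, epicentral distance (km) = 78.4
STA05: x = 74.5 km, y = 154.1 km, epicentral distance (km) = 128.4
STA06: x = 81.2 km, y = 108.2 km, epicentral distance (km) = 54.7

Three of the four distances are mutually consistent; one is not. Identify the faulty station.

Solve using three stations at a time. Using STA03, STA04, STA05 (subtract circle equations pairwise → linear system) gives (x, y) ≈ (-17.8, 64.9).
Distances from that point to each station vs reported:
  STA03: calculated 49.2 vs reported 49.2 → residual 0.0 km
  STA04: calculated 78.4 vs reported 78.4 → residual 0.0 km
  STA05: calculated 128.4 vs reported 128.4 → residual 0.0 km
  STA06: calculated 108.1 vs reported 54.7 → residual 53.4 km
STA03, STA04, STA05 are mutually consistent (residuals ≈ 0); STA06 is off by 53.4 km.

STA06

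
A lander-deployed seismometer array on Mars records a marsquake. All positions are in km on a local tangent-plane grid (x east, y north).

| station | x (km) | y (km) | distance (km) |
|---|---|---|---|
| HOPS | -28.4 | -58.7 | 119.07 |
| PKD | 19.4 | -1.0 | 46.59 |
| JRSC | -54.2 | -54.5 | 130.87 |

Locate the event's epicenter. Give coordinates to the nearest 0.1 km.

(32.2, 43.8)

Circle about each station: (x + 28.4)² + (y + 58.7)² = 119.07²; (x − 19.4)² + (y + 1.0)² = 46.59²; (x + 54.2)² + (y + 54.5)² = 130.87².
Subtracting the HOPS equation from the PKD and JRSC equations removes the quadratic terms:
95.6 x + 115.4 y = 8132.15
-51.6 x + 8.4 y = -1293.65
Solving the 2×2 system: x ≈ 32.2, y ≈ 43.8 km.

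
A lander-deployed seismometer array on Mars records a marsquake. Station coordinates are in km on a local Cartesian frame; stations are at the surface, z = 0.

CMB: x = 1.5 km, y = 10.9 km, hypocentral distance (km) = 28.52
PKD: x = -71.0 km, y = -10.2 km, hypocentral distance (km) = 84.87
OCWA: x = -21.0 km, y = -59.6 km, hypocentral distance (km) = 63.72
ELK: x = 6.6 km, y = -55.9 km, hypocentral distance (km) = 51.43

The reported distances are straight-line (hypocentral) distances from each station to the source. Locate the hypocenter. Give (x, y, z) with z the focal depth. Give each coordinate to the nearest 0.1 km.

x ≈ 11.8 km, y ≈ -8.2 km, depth ≈ 18.5 km

Each station gives a sphere (x−x_i)² + (y−y_i)² + z² = d_i² (stations at z=0).
Subtracting the CMB sphere from PKD and OCWA: z² cancels, leaving linear equations in x and y:
-145.0 x − 42.2 y = -1365.55
-45.0 x − 141.0 y = 625.25
Solving: x ≈ 11.805, y ≈ -8.202 km (keep extra digits for the depth step; rounded: 11.8, -8.2).
Then from the CMB sphere: z² = 28.52² − (x − 1.5)² − (y − 10.9)² with x = 11.805, y = -8.202, so z ≈ 18.502 ≈ 18.5 km.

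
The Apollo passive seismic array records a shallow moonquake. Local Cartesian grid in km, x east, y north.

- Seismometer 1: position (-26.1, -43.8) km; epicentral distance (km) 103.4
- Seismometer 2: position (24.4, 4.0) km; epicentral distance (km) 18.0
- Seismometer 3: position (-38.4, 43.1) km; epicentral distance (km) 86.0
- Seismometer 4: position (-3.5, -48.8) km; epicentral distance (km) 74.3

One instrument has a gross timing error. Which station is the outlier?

Solve using three stations at a time. Using Seismometer 2, Seismometer 3, Seismometer 4 (subtract circle equations pairwise → linear system) gives (x, y) ≈ (41.2, 10.6).
Distances from that point to each station vs reported:
  Seismometer 1: calculated 86.5 vs reported 103.4 → residual 16.9 km
  Seismometer 2: calculated 18.0 vs reported 18.0 → residual 0.0 km
  Seismometer 3: calculated 86.0 vs reported 86.0 → residual 0.0 km
  Seismometer 4: calculated 74.3 vs reported 74.3 → residual 0.0 km
Seismometer 2, Seismometer 3, Seismometer 4 are mutually consistent (residuals ≈ 0); Seismometer 1 is off by 16.9 km.

Seismometer 1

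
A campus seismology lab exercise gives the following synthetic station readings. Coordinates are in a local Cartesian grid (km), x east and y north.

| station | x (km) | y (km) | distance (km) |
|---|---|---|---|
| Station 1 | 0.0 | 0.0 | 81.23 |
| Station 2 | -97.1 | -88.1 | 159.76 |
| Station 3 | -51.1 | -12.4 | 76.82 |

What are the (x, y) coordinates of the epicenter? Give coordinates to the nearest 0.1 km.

Circle about each station: x² + y² = 81.23²; (x + 97.1)² + (y + 88.1)² = 159.76²; (x + 51.1)² + (y + 12.4)² = 76.82².
Subtracting pairs of circle equations eliminates x²+y² and gives linear equations (the radical axes):
-194.2 x − 176.2 y = -1734.92
-102.2 x − 24.8 y = 3461.97
Solving the 2×2 system: x ≈ -49.5, y ≈ 64.4 km.

-49.5 km east, 64.4 km north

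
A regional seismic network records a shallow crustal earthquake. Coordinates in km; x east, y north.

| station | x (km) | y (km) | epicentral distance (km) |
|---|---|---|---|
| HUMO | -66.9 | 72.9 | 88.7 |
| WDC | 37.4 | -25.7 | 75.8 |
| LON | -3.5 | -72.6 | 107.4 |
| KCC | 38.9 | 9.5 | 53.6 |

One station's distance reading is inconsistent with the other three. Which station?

Solve using three stations at a time. Using WDC, LON, KCC (subtract circle equations pairwise → linear system) gives (x, y) ≈ (-8.4, 34.7).
Distances from that point to each station vs reported:
  HUMO: calculated 69.9 vs reported 88.7 → residual 18.8 km
  WDC: calculated 75.8 vs reported 75.8 → residual 0.0 km
  LON: calculated 107.4 vs reported 107.4 → residual 0.0 km
  KCC: calculated 53.6 vs reported 53.6 → residual 0.0 km
WDC, LON, KCC are mutually consistent (residuals ≈ 0); HUMO is off by 18.8 km.

HUMO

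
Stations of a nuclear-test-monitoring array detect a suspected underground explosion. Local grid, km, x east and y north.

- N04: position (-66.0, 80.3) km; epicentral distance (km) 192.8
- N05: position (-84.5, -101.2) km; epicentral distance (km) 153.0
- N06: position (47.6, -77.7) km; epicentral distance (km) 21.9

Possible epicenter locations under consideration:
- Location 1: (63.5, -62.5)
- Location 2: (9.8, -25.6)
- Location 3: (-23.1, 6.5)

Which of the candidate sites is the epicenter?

For each candidate, compare |candidate − station| to the reported distance:
Location 1: residuals N04 0.0, N05 0.0, N06 0.1 → max 0.1 km
Location 2: residuals N04 62.6, N05 32.1, N06 42.5 → max 62.6 km
Location 3: residuals N04 107.4, N05 29.0, N06 88.0 → max 107.4 km
Only Location 1 has all residuals ≈ 0.

Location 1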